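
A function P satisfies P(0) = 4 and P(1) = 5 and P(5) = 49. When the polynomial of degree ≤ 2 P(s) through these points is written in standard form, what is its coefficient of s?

-1

Build the Lagrange basis polynomials:
L_0(s) = (s - 1)(s - 5) / [5] = (1/5)s^2 - (6/5)s + 1
L_1(s) = s(s - 5) / [-4] = -(1/4)s^2 + (5/4)s
L_2(s) = s(s - 1) / [20] = (1/20)s^2 - (1/20)s
P(s) = 4·L_0 + 5·L_1 + 49·L_2
Only the coefficient of s is needed; take it from each L_i and combine:
4·(-6/5) + 5·(5/4) + 49·(-1/20) = -1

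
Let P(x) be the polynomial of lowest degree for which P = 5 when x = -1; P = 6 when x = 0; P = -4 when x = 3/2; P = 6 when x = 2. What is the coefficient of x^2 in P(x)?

L_0(x) = x(x - 3/2)(x - 2) / [-15/2] = -(2/15)x^3 + (7/15)x^2 - (2/5)x
L_1(x) = (x + 1)(x - 3/2)(x - 2) / [3] = (1/3)x^3 - (5/6)x^2 - (1/6)x + 1
L_2(x) = (x + 1)x(x - 2) / [-15/8] = -(8/15)x^3 + (8/15)x^2 + (16/15)x
L_3(x) = (x + 1)x(x - 3/2) / [3] = (1/3)x^3 - (1/6)x^2 - (1/2)x
P(x) = 5·L_0 + 6·L_1 + (-4)·L_2 + 6·L_3
Only the coefficient of x^2 is needed; take it from each L_i and combine:
5·(7/15) + 6·(-5/6) + (-4)·(8/15) + 6·(-1/6) = -29/5

-29/5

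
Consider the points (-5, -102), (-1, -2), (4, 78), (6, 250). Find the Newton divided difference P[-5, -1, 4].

-1

P[-5,-1] = (-2 - (-102)) / (-1 - (-5)) = 25
P[-1,4] = (78 - (-2)) / (4 - (-1)) = 16
P[-5,-1,4] = (16 - 25) / (4 - (-5)) = -1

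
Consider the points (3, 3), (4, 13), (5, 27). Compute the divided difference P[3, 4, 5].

2

P[3,4] = (13 - 3) / (4 - 3) = 10
P[4,5] = (27 - 13) / (5 - 4) = 14
P[3,4,5] = (14 - 10) / (5 - 3) = 2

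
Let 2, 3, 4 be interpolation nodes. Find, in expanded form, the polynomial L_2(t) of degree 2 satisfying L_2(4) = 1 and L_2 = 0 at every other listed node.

L_2(t) = (t - 2)(t - 3) / [(2)·(1)]
       = (t^2 - 5t + 6) / (2)

L_2(t) = (1/2)t^2 - (5/2)t + 3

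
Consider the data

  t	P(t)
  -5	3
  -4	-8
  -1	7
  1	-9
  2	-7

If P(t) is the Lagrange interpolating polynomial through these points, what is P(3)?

1183/45

Evaluate each Lagrange basis at t = 3:
L_0(3) = (7)·(4)·(2)·(1)/[(-1)·(-4)·(-6)·(-7)] = 1/3
L_1(3) = (8)·(4)·(2)·(1)/[(1)·(-3)·(-5)·(-6)] = -32/45
L_2(3) = (8)·(7)·(2)·(1)/[(4)·(3)·(-2)·(-3)] = 14/9
L_3(3) = (8)·(7)·(4)·(1)/[(6)·(5)·(2)·(-1)] = -56/15
L_4(3) = (8)·(7)·(4)·(2)/[(7)·(6)·(3)·(1)] = 32/9
Sum: 3·(1/3) + (-8)·(-32/45) + 7·(14/9) + (-9)·(-56/15) + (-7)·(32/9) = 1183/45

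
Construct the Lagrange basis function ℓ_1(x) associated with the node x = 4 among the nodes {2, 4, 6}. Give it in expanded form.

ℓ_1(x) = (x - 2)(x - 6) / [(2)·(-2)]
       = (x^2 - 8x + 12) / (-4)

ℓ_1(x) = -(1/4)x^2 + 2x - 3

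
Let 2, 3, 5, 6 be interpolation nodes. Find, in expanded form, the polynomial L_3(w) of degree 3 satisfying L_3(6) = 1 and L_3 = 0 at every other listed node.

L_3(w) = (1/12)w^3 - (5/6)w^2 + (31/12)w - 5/2

L_3(w) = (w - 2)(w - 3)(w - 5) / [(4)·(3)·(1)]
       = (w^3 - 10w^2 + 31w - 30) / (12)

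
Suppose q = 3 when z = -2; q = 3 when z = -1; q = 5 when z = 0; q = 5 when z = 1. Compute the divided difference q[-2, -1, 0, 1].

q[-2,-1] = (3 - 3) / (-1 - (-2)) = 0
q[-1,0] = (5 - 3) / (0 - (-1)) = 2
q[0,1] = (5 - 5) / (1 - 0) = 0
q[-2,-1,0] = (2 - 0) / (0 - (-2)) = 1
q[-1,0,1] = (0 - 2) / (1 - (-1)) = -1
q[-2,-1,0,1] = (-1 - 1) / (1 - (-2)) = -2/3

-2/3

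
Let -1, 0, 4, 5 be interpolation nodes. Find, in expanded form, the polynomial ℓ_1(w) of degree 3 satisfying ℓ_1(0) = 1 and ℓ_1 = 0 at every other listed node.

ℓ_1(w) = (1/20)w^3 - (2/5)w^2 + (11/20)w + 1

ℓ_1(w) = (w + 1)(w - 4)(w - 5) / [(1)·(-4)·(-5)]
       = (w^3 - 8w^2 + 11w + 20) / (20)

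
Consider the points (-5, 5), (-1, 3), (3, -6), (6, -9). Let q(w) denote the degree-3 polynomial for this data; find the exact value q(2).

-339/88

Using Newton's divided-difference form:
q[-5,-1] = (3 - 5) / (-1 - (-5)) = -1/2
q[-1,3] = (-6 - 3) / (3 - (-1)) = -9/4
q[3,6] = (-9 - (-6)) / (6 - 3) = -1
q[-5,-1,3] = (-9/4 - (-1/2)) / (3 - (-5)) = -7/32
q[-1,3,6] = (-1 - (-9/4)) / (6 - (-1)) = 5/28
q[-5,-1,3,6] = (5/28 - (-7/32)) / (6 - (-5)) = 89/2464
q(2) = 5 + (-1/2)·(7) + (-7/32)·(7)·(3) + (89/2464)·(7)·(3)·(-1) = -339/88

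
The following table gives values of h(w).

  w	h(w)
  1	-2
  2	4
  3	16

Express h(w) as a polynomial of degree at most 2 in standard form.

h(w) = 3w^2 - 3w - 2

Newton's divided differences:
h[1,2] = (4 - (-2)) / (2 - 1) = 6
h[2,3] = (16 - 4) / (3 - 2) = 12
h[1,2,3] = (12 - 6) / (3 - 1) = 3
h(w) = -2 + 6·(w - 1) + 3·(w - 1)(w - 2)
Expanding: h(w) = 3w^2 - 3w - 2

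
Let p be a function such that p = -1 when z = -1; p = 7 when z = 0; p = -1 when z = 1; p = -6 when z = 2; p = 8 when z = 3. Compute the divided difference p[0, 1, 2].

p[0,1] = (-1 - 7) / (1 - 0) = -8
p[1,2] = (-6 - (-1)) / (2 - 1) = -5
p[0,1,2] = (-5 - (-8)) / (2 - 0) = 3/2

3/2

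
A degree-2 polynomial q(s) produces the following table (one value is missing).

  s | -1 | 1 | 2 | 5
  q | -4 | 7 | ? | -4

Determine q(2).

67/8

The 3 known values determine q uniquely (degree ≤ 2).
Evaluate each Lagrange basis at s = 2:
L_0(2) = (1)·(-3)/[(-2)·(-6)] = -1/4
L_1(2) = (3)·(-3)/[(2)·(-4)] = 9/8
L_2(2) = (3)·(1)/[(6)·(4)] = 1/8
Sum: (-4)·(-1/4) + 7·(9/8) + (-4)·(1/8) = 67/8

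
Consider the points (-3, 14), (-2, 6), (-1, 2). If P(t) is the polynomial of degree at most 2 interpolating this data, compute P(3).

Evaluate each Lagrange basis at t = 3:
L_0(3) = (5)·(4)/[(-1)·(-2)] = 10
L_1(3) = (6)·(4)/[(1)·(-1)] = -24
L_2(3) = (6)·(5)/[(2)·(1)] = 15
Sum: 14·(10) + 6·(-24) + 2·(15) = 26

26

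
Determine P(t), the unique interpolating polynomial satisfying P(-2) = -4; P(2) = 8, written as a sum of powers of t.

P(t) = 3t + 2

Build the Lagrange basis polynomials:
L_0(t) = (t - 2) / [-4] = -(1/4)t + 1/2
L_1(t) = (t + 2) / [4] = (1/4)t + 1/2
P(t) = (-4)·L_0 + 8·L_1
  (-4)·L_0(t) = t - 2
  8·L_1(t) = 2t + 4
Adding term by term: 3t + 2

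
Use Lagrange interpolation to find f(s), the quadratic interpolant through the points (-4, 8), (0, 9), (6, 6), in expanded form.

L_0(s) = s(s - 6) / [40] = (1/40)s^2 - (3/20)s
L_1(s) = (s + 4)(s - 6) / [-24] = -(1/24)s^2 + (1/12)s + 1
L_2(s) = (s + 4)s / [60] = (1/60)s^2 + (1/15)s
f(s) = 8·L_0 + 9·L_1 + 6·L_2
  8·L_0(s) = (1/5)s^2 - (6/5)s
  9·L_1(s) = -(3/8)s^2 + (3/4)s + 9
  6·L_2(s) = (1/10)s^2 + (2/5)s
Adding term by term: -(3/40)s^2 - (1/20)s + 9

f(s) = -(3/40)s^2 - (1/20)s + 9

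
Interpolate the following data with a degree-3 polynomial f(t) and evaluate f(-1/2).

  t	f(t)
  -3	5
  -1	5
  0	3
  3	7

Evaluate each Lagrange basis at t = -1/2:
L_0(-1/2) = (1/2)·(-1/2)·(-7/2)/[(-2)·(-3)·(-6)] = -7/288
L_1(-1/2) = (5/2)·(-1/2)·(-7/2)/[(2)·(-1)·(-4)] = 35/64
L_2(-1/2) = (5/2)·(1/2)·(-7/2)/[(3)·(1)·(-3)] = 35/72
L_3(-1/2) = (5/2)·(1/2)·(-1/2)/[(6)·(4)·(3)] = -5/576
Sum: 5·(-7/288) + 5·(35/64) + 3·(35/72) + 7·(-5/576) = 385/96

385/96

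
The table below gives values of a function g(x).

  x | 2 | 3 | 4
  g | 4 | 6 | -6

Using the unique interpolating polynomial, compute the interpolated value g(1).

-12

Using Newton's divided-difference form:
g[2,3] = (6 - 4) / (3 - 2) = 2
g[3,4] = (-6 - 6) / (4 - 3) = -12
g[2,3,4] = (-12 - 2) / (4 - 2) = -7
g(1) = 4 + 2·(-1) + (-7)·(-1)·(-2) = -12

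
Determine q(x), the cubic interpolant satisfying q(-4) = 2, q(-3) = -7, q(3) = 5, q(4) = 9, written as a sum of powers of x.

Newton's divided differences:
q[-4,-3] = (-7 - 2) / (-3 - (-4)) = -9
q[-3,3] = (5 - (-7)) / (3 - (-3)) = 2
q[3,4] = (9 - 5) / (4 - 3) = 4
q[-4,-3,3] = (2 - (-9)) / (3 - (-4)) = 11/7
q[-3,3,4] = (4 - 2) / (4 - (-3)) = 2/7
q[-4,-3,3,4] = (2/7 - 11/7) / (4 - (-4)) = -9/56
q(x) = 2 + (-9)·(x + 4) + (11/7)·(x + 4)(x + 3) + (-9/56)·(x + 4)(x + 3)(x - 3)
Expanding: q(x) = -(9/56)x^3 + (13/14)x^2 + (193/56)x - 131/14

q(x) = -(9/56)x^3 + (13/14)x^2 + (193/56)x - 131/14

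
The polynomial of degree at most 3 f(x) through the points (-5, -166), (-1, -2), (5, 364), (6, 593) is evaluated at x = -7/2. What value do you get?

-193/4

Evaluate each Lagrange basis at x = -7/2:
L_0(-7/2) = (-5/2)·(-17/2)·(-19/2)/[(-4)·(-10)·(-11)] = 323/704
L_1(-7/2) = (3/2)·(-17/2)·(-19/2)/[(4)·(-6)·(-7)] = 323/448
L_2(-7/2) = (3/2)·(-5/2)·(-19/2)/[(10)·(6)·(-1)] = -19/32
L_3(-7/2) = (3/2)·(-5/2)·(-17/2)/[(11)·(7)·(1)] = 255/616
Sum: (-166)·(323/704) + (-2)·(323/448) + 364·(-19/32) + 593·(255/616) = -193/4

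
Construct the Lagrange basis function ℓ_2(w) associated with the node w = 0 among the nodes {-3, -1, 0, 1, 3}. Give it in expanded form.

ℓ_2(w) = (1/9)w^4 - (10/9)w^2 + 1

ℓ_2(w) = (w + 3)(w + 1)(w - 1)(w - 3) / [(3)·(1)·(-1)·(-3)]
       = (w^4 - 10w^2 + 9) / (9)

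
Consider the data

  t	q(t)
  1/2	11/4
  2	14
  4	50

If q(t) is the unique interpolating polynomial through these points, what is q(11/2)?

371/4

L_0(11/2) = (7/2)·(3/2)/[(-3/2)·(-7/2)] = 1
L_1(11/2) = (5)·(3/2)/[(3/2)·(-2)] = -5/2
L_2(11/2) = (5)·(7/2)/[(7/2)·(2)] = 5/2
Sum: 11/4·(1) + 14·(-5/2) + 50·(5/2) = 371/4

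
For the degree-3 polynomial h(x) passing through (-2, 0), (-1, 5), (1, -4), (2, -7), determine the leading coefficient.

11/12

The leading coefficient equals the top divided difference h[-2,-1,1,2].
h[-2,-1] = (5 - 0) / (-1 - (-2)) = 5
h[-1,1] = (-4 - 5) / (1 - (-1)) = -9/2
h[1,2] = (-7 - (-4)) / (2 - 1) = -3
h[-2,-1,1] = (-9/2 - 5) / (1 - (-2)) = -19/6
h[-1,1,2] = (-3 - (-9/2)) / (2 - (-1)) = 1/2
h[-2,-1,1,2] = (1/2 - (-19/6)) / (2 - (-2)) = 11/12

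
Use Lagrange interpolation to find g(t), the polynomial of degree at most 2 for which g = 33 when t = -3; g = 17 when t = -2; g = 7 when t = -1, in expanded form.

g(t) = 3t^2 - t + 3

Build the Lagrange basis polynomials:
L_0(t) = (t + 2)(t + 1) / [2] = (1/2)t^2 + (3/2)t + 1
L_1(t) = (t + 3)(t + 1) / [-1] = -t^2 - 4t - 3
L_2(t) = (t + 3)(t + 2) / [2] = (1/2)t^2 + (5/2)t + 3
g(t) = 33·L_0 + 17·L_1 + 7·L_2
  33·L_0(t) = (33/2)t^2 + (99/2)t + 33
  17·L_1(t) = -17t^2 - 68t - 51
  7·L_2(t) = (7/2)t^2 + (35/2)t + 21
Adding term by term: 3t^2 - t + 3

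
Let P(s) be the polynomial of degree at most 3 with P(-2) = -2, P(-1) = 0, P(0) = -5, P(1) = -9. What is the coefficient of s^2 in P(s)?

1/2

L_0(s) = (s + 1)s(s - 1) / [-6] = -(1/6)s^3 + (1/6)s
L_1(s) = (s + 2)s(s - 1) / [2] = (1/2)s^3 + (1/2)s^2 - s
L_2(s) = (s + 2)(s + 1)(s - 1) / [-2] = -(1/2)s^3 - s^2 + (1/2)s + 1
L_3(s) = (s + 2)(s + 1)s / [6] = (1/6)s^3 + (1/2)s^2 + (1/3)s
P(s) = (-2)·L_0 + 0·L_1 + (-5)·L_2 + (-9)·L_3
Only the coefficient of s^2 is needed; take it from each L_i and combine:
(-2)·(0) + 0·(1/2) + (-5)·(-1) + (-9)·(1/2) = 1/2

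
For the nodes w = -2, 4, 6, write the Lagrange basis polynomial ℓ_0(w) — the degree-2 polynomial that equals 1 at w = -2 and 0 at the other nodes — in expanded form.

ℓ_0(w) = (w - 4)(w - 6) / [(-6)·(-8)]
       = (w^2 - 10w + 24) / (48)

ℓ_0(w) = (1/48)w^2 - (5/24)w + 1/2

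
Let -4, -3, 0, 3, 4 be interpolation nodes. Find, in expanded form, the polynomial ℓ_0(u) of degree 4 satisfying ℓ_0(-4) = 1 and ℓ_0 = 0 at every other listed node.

ℓ_0(u) = (u + 3)u(u - 3)(u - 4) / [(-1)·(-4)·(-7)·(-8)]
       = (u^4 - 4u^3 - 9u^2 + 36u) / (224)

ℓ_0(u) = (1/224)u^4 - (1/56)u^3 - (9/224)u^2 + (9/56)u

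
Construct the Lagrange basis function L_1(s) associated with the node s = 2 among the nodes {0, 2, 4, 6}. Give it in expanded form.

L_1(s) = (1/16)s^3 - (5/8)s^2 + (3/2)s

L_1(s) = s(s - 4)(s - 6) / [(2)·(-2)·(-4)]
       = (s^3 - 10s^2 + 24s) / (16)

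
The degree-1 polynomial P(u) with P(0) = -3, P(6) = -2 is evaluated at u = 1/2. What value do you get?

-35/12

Evaluate each Lagrange basis at u = 1/2:
L_0(1/2) = (-11/2)/[(-6)] = 11/12
L_1(1/2) = (1/2)/[(6)] = 1/12
Sum: (-3)·(11/12) + (-2)·(1/12) = -35/12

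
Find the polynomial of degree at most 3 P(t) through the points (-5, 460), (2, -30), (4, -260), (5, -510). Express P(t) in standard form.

P(t) = -4t^3 - t^2 + 3t

Newton's divided differences:
P[-5,2] = (-30 - 460) / (2 - (-5)) = -70
P[2,4] = (-260 - (-30)) / (4 - 2) = -115
P[4,5] = (-510 - (-260)) / (5 - 4) = -250
P[-5,2,4] = (-115 - (-70)) / (4 - (-5)) = -5
P[2,4,5] = (-250 - (-115)) / (5 - 2) = -45
P[-5,2,4,5] = (-45 - (-5)) / (5 - (-5)) = -4
P(t) = 460 + (-70)·(t + 5) + (-5)·(t + 5)(t - 2) + (-4)·(t + 5)(t - 2)(t - 4)
Expanding: P(t) = -4t^3 - t^2 + 3t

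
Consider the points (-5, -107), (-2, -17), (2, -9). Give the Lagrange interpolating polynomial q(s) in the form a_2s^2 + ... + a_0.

Build the Lagrange basis polynomials:
L_0(s) = (s + 2)(s - 2) / [21] = (1/21)s^2 - 4/21
L_1(s) = (s + 5)(s - 2) / [-12] = -(1/12)s^2 - (1/4)s + 5/6
L_2(s) = (s + 5)(s + 2) / [28] = (1/28)s^2 + (1/4)s + 5/14
q(s) = (-107)·L_0 + (-17)·L_1 + (-9)·L_2
  (-107)·L_0(s) = -(107/21)s^2 + 428/21
  (-17)·L_1(s) = (17/12)s^2 + (17/4)s - 85/6
  (-9)·L_2(s) = -(9/28)s^2 - (9/4)s - 45/14
Adding term by term: -4s^2 + 2s + 3

q(s) = -4s^2 + 2s + 3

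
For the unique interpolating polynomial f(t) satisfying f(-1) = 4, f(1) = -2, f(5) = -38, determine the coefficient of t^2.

-1

L_0(t) = (t - 1)(t - 5) / [12] = (1/12)t^2 - (1/2)t + 5/12
L_1(t) = (t + 1)(t - 5) / [-8] = -(1/8)t^2 + (1/2)t + 5/8
L_2(t) = (t + 1)(t - 1) / [24] = (1/24)t^2 - 1/24
f(t) = 4·L_0 + (-2)·L_1 + (-38)·L_2
Only the coefficient of t^2 is needed; take it from each L_i and combine:
4·(1/12) + (-2)·(-1/8) + (-38)·(1/24) = -1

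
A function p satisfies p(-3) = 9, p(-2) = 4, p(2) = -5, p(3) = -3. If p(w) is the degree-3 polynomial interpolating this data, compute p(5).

41/5

Evaluate each Lagrange basis at w = 5:
L_0(5) = (7)·(3)·(2)/[(-1)·(-5)·(-6)] = -7/5
L_1(5) = (8)·(3)·(2)/[(1)·(-4)·(-5)] = 12/5
L_2(5) = (8)·(7)·(2)/[(5)·(4)·(-1)] = -28/5
L_3(5) = (8)·(7)·(3)/[(6)·(5)·(1)] = 28/5
Sum: 9·(-7/5) + 4·(12/5) + (-5)·(-28/5) + (-3)·(28/5) = 41/5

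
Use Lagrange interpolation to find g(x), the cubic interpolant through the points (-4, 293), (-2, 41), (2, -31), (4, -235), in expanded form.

g(x) = -4x^3 + 2x^2 - 2x - 3

L_0(x) = (x + 2)(x - 2)(x - 4) / [-96] = -(1/96)x^3 + (1/24)x^2 + (1/24)x - 1/6
L_1(x) = (x + 4)(x - 2)(x - 4) / [48] = (1/48)x^3 - (1/24)x^2 - (1/3)x + 2/3
L_2(x) = (x + 4)(x + 2)(x - 4) / [-48] = -(1/48)x^3 - (1/24)x^2 + (1/3)x + 2/3
L_3(x) = (x + 4)(x + 2)(x - 2) / [96] = (1/96)x^3 + (1/24)x^2 - (1/24)x - 1/6
g(x) = 293·L_0 + 41·L_1 + (-31)·L_2 + (-235)·L_3
  293·L_0(x) = -(293/96)x^3 + (293/24)x^2 + (293/24)x - 293/6
  41·L_1(x) = (41/48)x^3 - (41/24)x^2 - (41/3)x + 82/3
  (-31)·L_2(x) = (31/48)x^3 + (31/24)x^2 - (31/3)x - 62/3
  (-235)·L_3(x) = -(235/96)x^3 - (235/24)x^2 + (235/24)x + 235/6
Adding term by term: -4x^3 + 2x^2 - 2x - 3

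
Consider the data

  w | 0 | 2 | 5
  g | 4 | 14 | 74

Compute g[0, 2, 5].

3

g[0,2] = (14 - 4) / (2 - 0) = 5
g[2,5] = (74 - 14) / (5 - 2) = 20
g[0,2,5] = (20 - 5) / (5 - 0) = 3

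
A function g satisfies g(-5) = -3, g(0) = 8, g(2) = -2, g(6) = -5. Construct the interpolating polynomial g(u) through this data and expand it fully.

g(u) = (1459/9240)u^3 - (1709/3080)u^2 - (20891/4620)u + 8

Build the Lagrange basis polynomials:
L_0(u) = u(u - 2)(u - 6) / [-385] = -(1/385)u^3 + (8/385)u^2 - (12/385)u
L_1(u) = (u + 5)(u - 2)(u - 6) / [60] = (1/60)u^3 - (1/20)u^2 - (7/15)u + 1
L_2(u) = (u + 5)u(u - 6) / [-56] = -(1/56)u^3 + (1/56)u^2 + (15/28)u
L_3(u) = (u + 5)u(u - 2) / [264] = (1/264)u^3 + (1/88)u^2 - (5/132)u
g(u) = (-3)·L_0 + 8·L_1 + (-2)·L_2 + (-5)·L_3
  (-3)·L_0(u) = (3/385)u^3 - (24/385)u^2 + (36/385)u
  8·L_1(u) = (2/15)u^3 - (2/5)u^2 - (56/15)u + 8
  (-2)·L_2(u) = (1/28)u^3 - (1/28)u^2 - (15/14)u
  (-5)·L_3(u) = -(5/264)u^3 - (5/88)u^2 + (25/132)u
Adding term by term: (1459/9240)u^3 - (1709/3080)u^2 - (20891/4620)u + 8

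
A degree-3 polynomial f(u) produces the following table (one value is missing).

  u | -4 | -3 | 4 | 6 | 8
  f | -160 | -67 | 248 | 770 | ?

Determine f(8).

The 4 known values determine f uniquely (degree ≤ 3).
L_0(8) = (11)·(4)·(2)/[(-1)·(-8)·(-10)] = -11/10
L_1(8) = (12)·(4)·(2)/[(1)·(-7)·(-9)] = 32/21
L_2(8) = (12)·(11)·(2)/[(8)·(7)·(-2)] = -33/14
L_3(8) = (12)·(11)·(4)/[(10)·(9)·(2)] = 44/15
Sum: (-160)·(-11/10) + (-67)·(32/21) + 248·(-33/14) + 770·(44/15) = 1748

1748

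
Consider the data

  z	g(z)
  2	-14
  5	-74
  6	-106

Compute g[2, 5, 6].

g[2,5] = (-74 - (-14)) / (5 - 2) = -20
g[5,6] = (-106 - (-74)) / (6 - 5) = -32
g[2,5,6] = (-32 - (-20)) / (6 - 2) = -3

-3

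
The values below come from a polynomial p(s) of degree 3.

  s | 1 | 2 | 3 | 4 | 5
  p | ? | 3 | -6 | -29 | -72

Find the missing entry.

4

The 4 known values determine p uniquely (degree ≤ 3).
Evaluate each Lagrange basis at s = 1:
L_0(1) = (-2)·(-3)·(-4)/[(-1)·(-2)·(-3)] = 4
L_1(1) = (-1)·(-3)·(-4)/[(1)·(-1)·(-2)] = -6
L_2(1) = (-1)·(-2)·(-4)/[(2)·(1)·(-1)] = 4
L_3(1) = (-1)·(-2)·(-3)/[(3)·(2)·(1)] = -1
Sum: 3·(4) + (-6)·(-6) + (-29)·(4) + (-72)·(-1) = 4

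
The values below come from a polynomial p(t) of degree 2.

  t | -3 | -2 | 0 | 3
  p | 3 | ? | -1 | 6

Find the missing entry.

The 3 known values determine p uniquely (degree ≤ 2).
Evaluate each Lagrange basis at t = -2:
L_0(-2) = (-2)·(-5)/[(-3)·(-6)] = 5/9
L_1(-2) = (1)·(-5)/[(3)·(-3)] = 5/9
L_2(-2) = (1)·(-2)/[(6)·(3)] = -1/9
Sum: 3·(5/9) + (-1)·(5/9) + 6·(-1/9) = 4/9

4/9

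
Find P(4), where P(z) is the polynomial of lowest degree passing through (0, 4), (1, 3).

L_0(4) = (3)/[(-1)] = -3
L_1(4) = (4)/[(1)] = 4
Sum: 4·(-3) + 3·(4) = 0

0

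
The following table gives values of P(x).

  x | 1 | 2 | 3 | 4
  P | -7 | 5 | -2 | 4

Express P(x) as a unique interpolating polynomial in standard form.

Newton's divided differences:
P[1,2] = (5 - (-7)) / (2 - 1) = 12
P[2,3] = (-2 - 5) / (3 - 2) = -7
P[3,4] = (4 - (-2)) / (4 - 3) = 6
P[1,2,3] = (-7 - 12) / (3 - 1) = -19/2
P[2,3,4] = (6 - (-7)) / (4 - 2) = 13/2
P[1,2,3,4] = (13/2 - (-19/2)) / (4 - 1) = 16/3
P(x) = -7 + 12·(x - 1) + (-19/2)·(x - 1)(x - 2) + (16/3)·(x - 1)(x - 2)(x - 3)
Expanding: P(x) = (16/3)x^3 - (83/2)x^2 + (595/6)x - 70

P(x) = (16/3)x^3 - (83/2)x^2 + (595/6)x - 70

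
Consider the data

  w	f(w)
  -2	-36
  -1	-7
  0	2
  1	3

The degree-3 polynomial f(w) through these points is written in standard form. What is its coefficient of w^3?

Build the Lagrange basis polynomials:
L_0(w) = (w + 1)w(w - 1) / [-6] = -(1/6)w^3 + (1/6)w
L_1(w) = (w + 2)w(w - 1) / [2] = (1/2)w^3 + (1/2)w^2 - w
L_2(w) = (w + 2)(w + 1)(w - 1) / [-2] = -(1/2)w^3 - w^2 + (1/2)w + 1
L_3(w) = (w + 2)(w + 1)w / [6] = (1/6)w^3 + (1/2)w^2 + (1/3)w
f(w) = (-36)·L_0 + (-7)·L_1 + 2·L_2 + 3·L_3
Only the coefficient of w^3 is needed; take it from each L_i and combine:
(-36)·(-1/6) + (-7)·(1/2) + 2·(-1/2) + 3·(1/6) = 2

2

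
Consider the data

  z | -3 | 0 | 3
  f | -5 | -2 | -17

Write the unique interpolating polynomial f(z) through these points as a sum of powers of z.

f(z) = -z^2 - 2z - 2

Newton's divided differences:
f[-3,0] = (-2 - (-5)) / (0 - (-3)) = 1
f[0,3] = (-17 - (-2)) / (3 - 0) = -5
f[-3,0,3] = (-5 - 1) / (3 - (-3)) = -1
f(z) = -5 + 1·(z + 3) + (-1)·(z + 3)z
Expanding: f(z) = -z^2 - 2z - 2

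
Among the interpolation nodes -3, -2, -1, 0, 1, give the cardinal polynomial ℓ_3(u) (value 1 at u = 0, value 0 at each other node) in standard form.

ℓ_3(u) = (u + 3)(u + 2)(u + 1)(u - 1) / [(3)·(2)·(1)·(-1)]
       = (u^4 + 5u^3 + 5u^2 - 5u - 6) / (-6)

ℓ_3(u) = -(1/6)u^4 - (5/6)u^3 - (5/6)u^2 + (5/6)u + 1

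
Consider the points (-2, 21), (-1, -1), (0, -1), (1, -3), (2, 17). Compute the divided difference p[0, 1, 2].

11

p[0,1] = (-3 - (-1)) / (1 - 0) = -2
p[1,2] = (17 - (-3)) / (2 - 1) = 20
p[0,1,2] = (20 - (-2)) / (2 - 0) = 11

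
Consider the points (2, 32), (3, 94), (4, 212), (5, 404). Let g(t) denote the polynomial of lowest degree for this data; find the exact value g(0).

4

Evaluate each Lagrange basis at t = 0:
L_0(0) = (-3)·(-4)·(-5)/[(-1)·(-2)·(-3)] = 10
L_1(0) = (-2)·(-4)·(-5)/[(1)·(-1)·(-2)] = -20
L_2(0) = (-2)·(-3)·(-5)/[(2)·(1)·(-1)] = 15
L_3(0) = (-2)·(-3)·(-4)/[(3)·(2)·(1)] = -4
Sum: 32·(10) + 94·(-20) + 212·(15) + 404·(-4) = 4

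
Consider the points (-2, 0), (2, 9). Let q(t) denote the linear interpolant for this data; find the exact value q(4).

27/2

L_0(4) = (2)/[(-4)] = -1/2
L_1(4) = (6)/[(4)] = 3/2
Sum: 0 + 9·(3/2) = 27/2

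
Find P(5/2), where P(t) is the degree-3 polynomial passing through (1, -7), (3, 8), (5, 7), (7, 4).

403/64

Evaluate each Lagrange basis at t = 5/2:
L_0(5/2) = (-1/2)·(-5/2)·(-9/2)/[(-2)·(-4)·(-6)] = 15/128
L_1(5/2) = (3/2)·(-5/2)·(-9/2)/[(2)·(-2)·(-4)] = 135/128
L_2(5/2) = (3/2)·(-1/2)·(-9/2)/[(4)·(2)·(-2)] = -27/128
L_3(5/2) = (3/2)·(-1/2)·(-5/2)/[(6)·(4)·(2)] = 5/128
Sum: (-7)·(15/128) + 8·(135/128) + 7·(-27/128) + 4·(5/128) = 403/64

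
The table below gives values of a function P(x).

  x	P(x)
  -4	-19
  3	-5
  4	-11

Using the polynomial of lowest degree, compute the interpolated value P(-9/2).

-95/4

Evaluate each Lagrange basis at x = -9/2:
L_0(-9/2) = (-15/2)·(-17/2)/[(-7)·(-8)] = 255/224
L_1(-9/2) = (-1/2)·(-17/2)/[(7)·(-1)] = -17/28
L_2(-9/2) = (-1/2)·(-15/2)/[(8)·(1)] = 15/32
Sum: (-19)·(255/224) + (-5)·(-17/28) + (-11)·(15/32) = -95/4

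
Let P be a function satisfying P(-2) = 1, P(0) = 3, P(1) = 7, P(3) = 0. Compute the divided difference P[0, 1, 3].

-5/2

P[0,1] = (7 - 3) / (1 - 0) = 4
P[1,3] = (0 - 7) / (3 - 1) = -7/2
P[0,1,3] = (-7/2 - 4) / (3 - 0) = -5/2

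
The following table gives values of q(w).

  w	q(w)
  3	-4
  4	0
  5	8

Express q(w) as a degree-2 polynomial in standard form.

Build the Lagrange basis polynomials:
L_0(w) = (w - 4)(w - 5) / [2] = (1/2)w^2 - (9/2)w + 10
L_1(w) = (w - 3)(w - 5) / [-1] = -w^2 + 8w - 15
L_2(w) = (w - 3)(w - 4) / [2] = (1/2)w^2 - (7/2)w + 6
q(w) = (-4)·L_0 + 0·L_1 + 8·L_2
  (-4)·L_0(w) = -2w^2 + 18w - 40
  0·L_1(w) = 0
  8·L_2(w) = 4w^2 - 28w + 48
Adding term by term: 2w^2 - 10w + 8

q(w) = 2w^2 - 10w + 8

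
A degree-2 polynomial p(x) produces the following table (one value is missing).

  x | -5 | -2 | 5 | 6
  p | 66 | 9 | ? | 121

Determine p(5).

The 3 known values determine p uniquely (degree ≤ 2).
Evaluate each Lagrange basis at x = 5:
L_0(5) = (7)·(-1)/[(-3)·(-11)] = -7/33
L_1(5) = (10)·(-1)/[(3)·(-8)] = 5/12
L_2(5) = (10)·(7)/[(11)·(8)] = 35/44
Sum: 66·(-7/33) + 9·(5/12) + 121·(35/44) = 86

86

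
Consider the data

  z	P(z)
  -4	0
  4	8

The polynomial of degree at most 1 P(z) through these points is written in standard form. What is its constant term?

4

Build the Lagrange basis polynomials:
L_0(z) = (z - 4) / [-8] = -(1/8)z + 1/2
L_1(z) = (z + 4) / [8] = (1/8)z + 1/2
P(z) = 0·L_0 + 8·L_1
Only the constant term is needed; take it from each L_i and combine:
0·(1/2) + 8·(1/2) = 4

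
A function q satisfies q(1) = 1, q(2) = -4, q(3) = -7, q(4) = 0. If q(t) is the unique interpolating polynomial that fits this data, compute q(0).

0

Evaluate each Lagrange basis at t = 0:
L_0(0) = (-2)·(-3)·(-4)/[(-1)·(-2)·(-3)] = 4
L_1(0) = (-1)·(-3)·(-4)/[(1)·(-1)·(-2)] = -6
L_2(0) = (-1)·(-2)·(-4)/[(2)·(1)·(-1)] = 4
L_3(0) = (-1)·(-2)·(-3)/[(3)·(2)·(1)] = -1
Sum: 1·(4) + (-4)·(-6) + (-7)·(4) + 0 = 0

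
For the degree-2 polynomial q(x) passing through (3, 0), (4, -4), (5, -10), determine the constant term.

Build the Lagrange basis polynomials:
L_0(x) = (x - 4)(x - 5) / [2] = (1/2)x^2 - (9/2)x + 10
L_1(x) = (x - 3)(x - 5) / [-1] = -x^2 + 8x - 15
L_2(x) = (x - 3)(x - 4) / [2] = (1/2)x^2 - (7/2)x + 6
q(x) = 0·L_0 + (-4)·L_1 + (-10)·L_2
Only the constant term is needed; take it from each L_i and combine:
0·(10) + (-4)·(-15) + (-10)·(6) = 0

0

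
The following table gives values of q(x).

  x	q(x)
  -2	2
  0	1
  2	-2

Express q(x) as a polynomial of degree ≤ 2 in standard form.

q(x) = -(1/4)x^2 - x + 1

Newton's divided differences:
q[-2,0] = (1 - 2) / (0 - (-2)) = -1/2
q[0,2] = (-2 - 1) / (2 - 0) = -3/2
q[-2,0,2] = (-3/2 - (-1/2)) / (2 - (-2)) = -1/4
q(x) = 2 + (-1/2)·(x + 2) + (-1/4)·(x + 2)x
Expanding: q(x) = -(1/4)x^2 - x + 1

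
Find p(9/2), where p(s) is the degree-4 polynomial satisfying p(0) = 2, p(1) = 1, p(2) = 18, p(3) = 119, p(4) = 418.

1381/2

Using Newton's divided-difference form:
p[0,1] = (1 - 2) / (1 - 0) = -1
p[1,2] = (18 - 1) / (2 - 1) = 17
p[2,3] = (119 - 18) / (3 - 2) = 101
p[3,4] = (418 - 119) / (4 - 3) = 299
p[0,1,2] = (17 - (-1)) / (2 - 0) = 9
p[1,2,3] = (101 - 17) / (3 - 1) = 42
p[2,3,4] = (299 - 101) / (4 - 2) = 99
p[0,1,2,3] = (42 - 9) / (3 - 0) = 11
p[1,2,3,4] = (99 - 42) / (4 - 1) = 19
p[0,1,2,3,4] = (19 - 11) / (4 - 0) = 2
p(9/2) = 2 + (-1)·(9/2) + 9·(9/2)·(7/2) + 11·(9/2)·(7/2)·(5/2) + 2·(9/2)·(7/2)·(5/2)·(3/2) = 1381/2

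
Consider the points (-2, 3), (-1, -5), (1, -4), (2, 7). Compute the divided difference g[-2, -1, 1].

g[-2,-1] = (-5 - 3) / (-1 - (-2)) = -8
g[-1,1] = (-4 - (-5)) / (1 - (-1)) = 1/2
g[-2,-1,1] = (1/2 - (-8)) / (1 - (-2)) = 17/6

17/6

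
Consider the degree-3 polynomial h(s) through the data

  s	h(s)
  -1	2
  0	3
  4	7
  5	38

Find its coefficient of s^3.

1

The leading coefficient equals the top divided difference h[-1,0,4,5].
h[-1,0] = (3 - 2) / (0 - (-1)) = 1
h[0,4] = (7 - 3) / (4 - 0) = 1
h[4,5] = (38 - 7) / (5 - 4) = 31
h[-1,0,4] = (1 - 1) / (4 - (-1)) = 0
h[0,4,5] = (31 - 1) / (5 - 0) = 6
h[-1,0,4,5] = (6 - 0) / (5 - (-1)) = 1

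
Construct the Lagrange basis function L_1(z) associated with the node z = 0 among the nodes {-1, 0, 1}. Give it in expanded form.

L_1(z) = (z + 1)(z - 1) / [(1)·(-1)]
       = (z^2 - 1) / (-1)

L_1(z) = -z^2 + 1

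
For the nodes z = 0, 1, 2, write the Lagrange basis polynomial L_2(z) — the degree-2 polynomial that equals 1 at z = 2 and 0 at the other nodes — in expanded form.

L_2(z) = (1/2)z^2 - (1/2)z

L_2(z) = z(z - 1) / [(2)·(1)]
       = (z^2 - z) / (2)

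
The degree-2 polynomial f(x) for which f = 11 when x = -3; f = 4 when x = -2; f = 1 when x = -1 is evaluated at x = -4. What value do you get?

22

Using Newton's divided-difference form:
f[-3,-2] = (4 - 11) / (-2 - (-3)) = -7
f[-2,-1] = (1 - 4) / (-1 - (-2)) = -3
f[-3,-2,-1] = (-3 - (-7)) / (-1 - (-3)) = 2
f(-4) = 11 + (-7)·(-1) + 2·(-1)·(-2) = 22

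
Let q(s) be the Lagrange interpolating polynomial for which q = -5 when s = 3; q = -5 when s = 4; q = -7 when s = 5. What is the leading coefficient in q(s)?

The leading coefficient equals the top divided difference q[3,4,5].
q[3,4] = (-5 - (-5)) / (4 - 3) = 0
q[4,5] = (-7 - (-5)) / (5 - 4) = -2
q[3,4,5] = (-2 - 0) / (5 - 3) = -1

-1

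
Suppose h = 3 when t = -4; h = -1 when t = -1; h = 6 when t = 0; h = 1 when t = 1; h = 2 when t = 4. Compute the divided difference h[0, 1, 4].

h[0,1] = (1 - 6) / (1 - 0) = -5
h[1,4] = (2 - 1) / (4 - 1) = 1/3
h[0,1,4] = (1/3 - (-5)) / (4 - 0) = 4/3

4/3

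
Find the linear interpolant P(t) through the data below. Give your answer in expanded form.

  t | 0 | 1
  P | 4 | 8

L_0(t) = (t - 1) / [-1] = -t + 1
L_1(t) = t / [1] = t
P(t) = 4·L_0 + 8·L_1
  4·L_0(t) = -4t + 4
  8·L_1(t) = 8t
Adding term by term: 4t + 4

P(t) = 4t + 4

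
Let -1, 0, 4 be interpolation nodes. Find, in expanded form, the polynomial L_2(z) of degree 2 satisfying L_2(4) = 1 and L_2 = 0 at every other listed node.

L_2(z) = (1/20)z^2 + (1/20)z

L_2(z) = (z + 1)z / [(5)·(4)]
       = (z^2 + z) / (20)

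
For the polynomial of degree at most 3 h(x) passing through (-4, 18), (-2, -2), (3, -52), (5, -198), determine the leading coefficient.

L_0(x) = (x + 2)(x - 3)(x - 5) / [-126] = -(1/126)x^3 + (1/21)x^2 + (1/126)x - 5/21
L_1(x) = (x + 4)(x - 3)(x - 5) / [70] = (1/70)x^3 - (2/35)x^2 - (17/70)x + 6/7
L_2(x) = (x + 4)(x + 2)(x - 5) / [-70] = -(1/70)x^3 - (1/70)x^2 + (11/35)x + 4/7
L_3(x) = (x + 4)(x + 2)(x - 3) / [126] = (1/126)x^3 + (1/42)x^2 - (5/63)x - 4/21
h(x) = 18·L_0 + (-2)·L_1 + (-52)·L_2 + (-198)·L_3
Only the coefficient of x^3 is needed; take it from each L_i and combine:
18·(-1/126) + (-2)·(1/70) + (-52)·(-1/70) + (-198)·(1/126) = -1

-1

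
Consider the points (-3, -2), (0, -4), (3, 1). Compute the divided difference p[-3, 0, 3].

p[-3,0] = (-4 - (-2)) / (0 - (-3)) = -2/3
p[0,3] = (1 - (-4)) / (3 - 0) = 5/3
p[-3,0,3] = (5/3 - (-2/3)) / (3 - (-3)) = 7/18

7/18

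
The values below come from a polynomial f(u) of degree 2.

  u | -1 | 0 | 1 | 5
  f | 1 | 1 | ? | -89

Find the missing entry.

-5

The 3 known values determine f uniquely (degree ≤ 2).
L_0(1) = (1)·(-4)/[(-1)·(-6)] = -2/3
L_1(1) = (2)·(-4)/[(1)·(-5)] = 8/5
L_2(1) = (2)·(1)/[(6)·(5)] = 1/15
Sum: 1·(-2/3) + 1·(8/5) + (-89)·(1/15) = -5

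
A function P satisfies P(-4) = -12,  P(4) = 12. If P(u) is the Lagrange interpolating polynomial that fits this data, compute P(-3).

Evaluate each Lagrange basis at u = -3:
L_0(-3) = (-7)/[(-8)] = 7/8
L_1(-3) = (1)/[(8)] = 1/8
Sum: (-12)·(7/8) + 12·(1/8) = -9

-9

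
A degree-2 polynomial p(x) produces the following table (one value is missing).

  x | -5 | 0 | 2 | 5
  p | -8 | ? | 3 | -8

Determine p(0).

The 3 known values determine p uniquely (degree ≤ 2).
Evaluate each Lagrange basis at x = 0:
L_0(0) = (-2)·(-5)/[(-7)·(-10)] = 1/7
L_1(0) = (5)·(-5)/[(7)·(-3)] = 25/21
L_2(0) = (5)·(-2)/[(10)·(3)] = -1/3
Sum: (-8)·(1/7) + 3·(25/21) + (-8)·(-1/3) = 107/21

107/21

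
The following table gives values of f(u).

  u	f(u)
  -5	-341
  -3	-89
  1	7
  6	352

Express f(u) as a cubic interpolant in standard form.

f(u) = 2u^3 - 3u^2 + 4u + 4

Newton's divided differences:
f[-5,-3] = (-89 - (-341)) / (-3 - (-5)) = 126
f[-3,1] = (7 - (-89)) / (1 - (-3)) = 24
f[1,6] = (352 - 7) / (6 - 1) = 69
f[-5,-3,1] = (24 - 126) / (1 - (-5)) = -17
f[-3,1,6] = (69 - 24) / (6 - (-3)) = 5
f[-5,-3,1,6] = (5 - (-17)) / (6 - (-5)) = 2
f(u) = -341 + 126·(u + 5) + (-17)·(u + 5)(u + 3) + 2·(u + 5)(u + 3)(u - 1)
Expanding: f(u) = 2u^3 - 3u^2 + 4u + 4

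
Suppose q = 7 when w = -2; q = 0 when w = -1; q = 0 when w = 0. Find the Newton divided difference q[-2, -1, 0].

7/2

q[-2,-1] = (0 - 7) / (-1 - (-2)) = -7
q[-1,0] = (0 - 0) / (0 - (-1)) = 0
q[-2,-1,0] = (0 - (-7)) / (0 - (-2)) = 7/2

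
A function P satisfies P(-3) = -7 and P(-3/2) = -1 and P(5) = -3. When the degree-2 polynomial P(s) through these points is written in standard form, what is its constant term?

67/26

L_0(s) = (s + 3/2)(s - 5) / [12] = (1/12)s^2 - (7/24)s - 5/8
L_1(s) = (s + 3)(s - 5) / [-39/4] = -(4/39)s^2 + (8/39)s + 20/13
L_2(s) = (s + 3)(s + 3/2) / [52] = (1/52)s^2 + (9/104)s + 9/104
P(s) = (-7)·L_0 + (-1)·L_1 + (-3)·L_2
Only the constant term is needed; take it from each L_i and combine:
(-7)·(-5/8) + (-1)·(20/13) + (-3)·(9/104) = 67/26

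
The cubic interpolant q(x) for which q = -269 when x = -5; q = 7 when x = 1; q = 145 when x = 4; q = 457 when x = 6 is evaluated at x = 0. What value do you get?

L_0(0) = (-1)·(-4)·(-6)/[(-6)·(-9)·(-11)] = 4/99
L_1(0) = (5)·(-4)·(-6)/[(6)·(-3)·(-5)] = 4/3
L_2(0) = (5)·(-1)·(-6)/[(9)·(3)·(-2)] = -5/9
L_3(0) = (5)·(-1)·(-4)/[(11)·(5)·(2)] = 2/11
Sum: (-269)·(4/99) + 7·(4/3) + 145·(-5/9) + 457·(2/11) = 1

1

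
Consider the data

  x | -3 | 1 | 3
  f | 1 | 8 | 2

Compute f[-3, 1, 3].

-19/24

f[-3,1] = (8 - 1) / (1 - (-3)) = 7/4
f[1,3] = (2 - 8) / (3 - 1) = -3
f[-3,1,3] = (-3 - 7/4) / (3 - (-3)) = -19/24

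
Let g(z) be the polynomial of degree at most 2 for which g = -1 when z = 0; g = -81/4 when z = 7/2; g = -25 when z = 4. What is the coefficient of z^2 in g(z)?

-1

The leading coefficient equals the top divided difference g[0,7/2,4].
g[0,7/2] = (-81/4 - (-1)) / (7/2 - 0) = -11/2
g[7/2,4] = (-25 - (-81/4)) / (4 - 7/2) = -19/2
g[0,7/2,4] = (-19/2 - (-11/2)) / (4 - 0) = -1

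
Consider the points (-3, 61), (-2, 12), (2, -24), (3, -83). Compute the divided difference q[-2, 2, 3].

-10

q[-2,2] = (-24 - 12) / (2 - (-2)) = -9
q[2,3] = (-83 - (-24)) / (3 - 2) = -59
q[-2,2,3] = (-59 - (-9)) / (3 - (-2)) = -10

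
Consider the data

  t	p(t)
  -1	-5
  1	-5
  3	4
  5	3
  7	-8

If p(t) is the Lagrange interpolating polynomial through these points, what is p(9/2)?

L_0(9/2) = (7/2)·(3/2)·(-1/2)·(-5/2)/[(-2)·(-4)·(-6)·(-8)] = 35/2048
L_1(9/2) = (11/2)·(3/2)·(-1/2)·(-5/2)/[(2)·(-2)·(-4)·(-6)] = -55/512
L_2(9/2) = (11/2)·(7/2)·(-1/2)·(-5/2)/[(4)·(2)·(-2)·(-4)] = 385/1024
L_3(9/2) = (11/2)·(7/2)·(3/2)·(-5/2)/[(6)·(4)·(2)·(-2)] = 385/512
L_4(9/2) = (11/2)·(7/2)·(3/2)·(-1/2)/[(8)·(6)·(4)·(2)] = -77/2048
Sum: (-5)·(35/2048) + (-5)·(-55/512) + 4·(385/1024) + 3·(385/512) + (-8)·(-77/2048) = 9241/2048

9241/2048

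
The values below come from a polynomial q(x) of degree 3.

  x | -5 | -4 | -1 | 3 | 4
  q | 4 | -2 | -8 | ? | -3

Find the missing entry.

The 4 known values determine q uniquely (degree ≤ 3).
L_0(3) = (7)·(4)·(-1)/[(-1)·(-4)·(-9)] = 7/9
L_1(3) = (8)·(4)·(-1)/[(1)·(-3)·(-8)] = -4/3
L_2(3) = (8)·(7)·(-1)/[(4)·(3)·(-5)] = 14/15
L_3(3) = (8)·(7)·(4)/[(9)·(8)·(5)] = 28/45
Sum: 4·(7/9) + (-2)·(-4/3) + (-8)·(14/15) + (-3)·(28/45) = -32/9

-32/9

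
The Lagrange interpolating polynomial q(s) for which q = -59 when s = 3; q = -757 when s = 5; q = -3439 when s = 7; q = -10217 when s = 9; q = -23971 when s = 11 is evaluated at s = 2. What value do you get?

Evaluate each Lagrange basis at s = 2:
L_0(2) = (-3)·(-5)·(-7)·(-9)/[(-2)·(-4)·(-6)·(-8)] = 315/128
L_1(2) = (-1)·(-5)·(-7)·(-9)/[(2)·(-2)·(-4)·(-6)] = -105/32
L_2(2) = (-1)·(-3)·(-7)·(-9)/[(4)·(2)·(-2)·(-4)] = 189/64
L_3(2) = (-1)·(-3)·(-5)·(-9)/[(6)·(4)·(2)·(-2)] = -45/32
L_4(2) = (-1)·(-3)·(-5)·(-7)/[(8)·(6)·(4)·(2)] = 35/128
Sum: (-59)·(315/128) + (-757)·(-105/32) + (-3439)·(189/64) + (-10217)·(-45/32) + (-23971)·(35/128) = -4

-4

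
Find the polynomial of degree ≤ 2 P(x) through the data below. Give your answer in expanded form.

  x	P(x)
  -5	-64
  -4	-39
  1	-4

P(x) = -3x^2 - 2x + 1

Build the Lagrange basis polynomials:
L_0(x) = (x + 4)(x - 1) / [6] = (1/6)x^2 + (1/2)x - 2/3
L_1(x) = (x + 5)(x - 1) / [-5] = -(1/5)x^2 - (4/5)x + 1
L_2(x) = (x + 5)(x + 4) / [30] = (1/30)x^2 + (3/10)x + 2/3
P(x) = (-64)·L_0 + (-39)·L_1 + (-4)·L_2
  (-64)·L_0(x) = -(32/3)x^2 - 32x + 128/3
  (-39)·L_1(x) = (39/5)x^2 + (156/5)x - 39
  (-4)·L_2(x) = -(2/15)x^2 - (6/5)x - 8/3
Adding term by term: -3x^2 - 2x + 1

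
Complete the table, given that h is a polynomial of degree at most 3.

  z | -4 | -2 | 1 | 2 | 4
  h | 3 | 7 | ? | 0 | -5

The 4 known values determine h uniquely (degree ≤ 3).
Evaluate each Lagrange basis at z = 1:
L_0(1) = (3)·(-1)·(-3)/[(-2)·(-6)·(-8)] = -3/32
L_1(1) = (5)·(-1)·(-3)/[(2)·(-4)·(-6)] = 5/16
L_2(1) = (5)·(3)·(-3)/[(6)·(4)·(-2)] = 15/16
L_3(1) = (5)·(3)·(-1)/[(8)·(6)·(2)] = -5/32
Sum: 3·(-3/32) + 7·(5/16) + 0 + (-5)·(-5/32) = 43/16

43/16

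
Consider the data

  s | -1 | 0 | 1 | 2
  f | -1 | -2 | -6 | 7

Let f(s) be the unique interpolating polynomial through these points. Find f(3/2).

-23/8

Using Newton's divided-difference form:
f[-1,0] = (-2 - (-1)) / (0 - (-1)) = -1
f[0,1] = (-6 - (-2)) / (1 - 0) = -4
f[1,2] = (7 - (-6)) / (2 - 1) = 13
f[-1,0,1] = (-4 - (-1)) / (1 - (-1)) = -3/2
f[0,1,2] = (13 - (-4)) / (2 - 0) = 17/2
f[-1,0,1,2] = (17/2 - (-3/2)) / (2 - (-1)) = 10/3
f(3/2) = -1 + (-1)·(5/2) + (-3/2)·(5/2)·(3/2) + (10/3)·(5/2)·(3/2)·(1/2) = -23/8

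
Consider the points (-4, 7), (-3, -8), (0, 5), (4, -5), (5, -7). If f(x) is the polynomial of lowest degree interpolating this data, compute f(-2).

-122/15

L_0(-2) = (1)·(-2)·(-6)·(-7)/[(-1)·(-4)·(-8)·(-9)] = -7/24
L_1(-2) = (2)·(-2)·(-6)·(-7)/[(1)·(-3)·(-7)·(-8)] = 1
L_2(-2) = (2)·(1)·(-6)·(-7)/[(4)·(3)·(-4)·(-5)] = 7/20
L_3(-2) = (2)·(1)·(-2)·(-7)/[(8)·(7)·(4)·(-1)] = -1/8
L_4(-2) = (2)·(1)·(-2)·(-6)/[(9)·(8)·(5)·(1)] = 1/15
Sum: 7·(-7/24) + (-8)·(1) + 5·(7/20) + (-5)·(-1/8) + (-7)·(1/15) = -122/15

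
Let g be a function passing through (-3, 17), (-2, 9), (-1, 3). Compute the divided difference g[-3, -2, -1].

g[-3,-2] = (9 - 17) / (-2 - (-3)) = -8
g[-2,-1] = (3 - 9) / (-1 - (-2)) = -6
g[-3,-2,-1] = (-6 - (-8)) / (-1 - (-3)) = 1

1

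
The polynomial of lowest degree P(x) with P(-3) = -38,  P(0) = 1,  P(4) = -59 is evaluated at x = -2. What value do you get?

-17

L_0(-2) = (-2)·(-6)/[(-3)·(-7)] = 4/7
L_1(-2) = (1)·(-6)/[(3)·(-4)] = 1/2
L_2(-2) = (1)·(-2)/[(7)·(4)] = -1/14
Sum: (-38)·(4/7) + 1·(1/2) + (-59)·(-1/14) = -17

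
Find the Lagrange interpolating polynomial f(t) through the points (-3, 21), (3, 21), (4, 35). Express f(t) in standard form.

f(t) = 2t^2 + 3

Build the Lagrange basis polynomials:
L_0(t) = (t - 3)(t - 4) / [42] = (1/42)t^2 - (1/6)t + 2/7
L_1(t) = (t + 3)(t - 4) / [-6] = -(1/6)t^2 + (1/6)t + 2
L_2(t) = (t + 3)(t - 3) / [7] = (1/7)t^2 - 9/7
f(t) = 21·L_0 + 21·L_1 + 35·L_2
  21·L_0(t) = (1/2)t^2 - (7/2)t + 6
  21·L_1(t) = -(7/2)t^2 + (7/2)t + 42
  35·L_2(t) = 5t^2 - 45
Adding term by term: 2t^2 + 3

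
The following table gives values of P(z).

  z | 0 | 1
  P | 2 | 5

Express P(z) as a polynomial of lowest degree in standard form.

P(z) = 3z + 2

Build the Lagrange basis polynomials:
L_0(z) = (z - 1) / [-1] = -z + 1
L_1(z) = z / [1] = z
P(z) = 2·L_0 + 5·L_1
  2·L_0(z) = -2z + 2
  5·L_1(z) = 5z
Adding term by term: 3z + 2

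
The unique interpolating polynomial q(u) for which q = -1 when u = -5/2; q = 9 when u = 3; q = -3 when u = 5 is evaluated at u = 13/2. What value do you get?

Evaluate each Lagrange basis at u = 13/2:
L_0(13/2) = (7/2)·(3/2)/[(-11/2)·(-15/2)] = 7/55
L_1(13/2) = (9)·(3/2)/[(11/2)·(-2)] = -27/22
L_2(13/2) = (9)·(7/2)/[(15/2)·(2)] = 21/10
Sum: (-1)·(7/55) + 9·(-27/22) + (-3)·(21/10) = -961/55

-961/55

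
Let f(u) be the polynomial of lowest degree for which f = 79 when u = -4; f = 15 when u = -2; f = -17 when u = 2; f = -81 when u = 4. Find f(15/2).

-3623/8

Evaluate each Lagrange basis at u = 15/2:
L_0(15/2) = (19/2)·(11/2)·(7/2)/[(-2)·(-6)·(-8)] = -1463/768
L_1(15/2) = (23/2)·(11/2)·(7/2)/[(2)·(-4)·(-6)] = 1771/384
L_2(15/2) = (23/2)·(19/2)·(7/2)/[(6)·(4)·(-2)] = -3059/384
L_3(15/2) = (23/2)·(19/2)·(11/2)/[(8)·(6)·(2)] = 4807/768
Sum: 79·(-1463/768) + 15·(1771/384) + (-17)·(-3059/384) + (-81)·(4807/768) = -3623/8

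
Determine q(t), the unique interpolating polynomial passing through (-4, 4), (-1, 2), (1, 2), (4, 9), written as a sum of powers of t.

q(t) = (1/24)t^3 + (3/10)t^2 - (1/24)t + 17/10

L_0(t) = (t + 1)(t - 1)(t - 4) / [-120] = -(1/120)t^3 + (1/30)t^2 + (1/120)t - 1/30
L_1(t) = (t + 4)(t - 1)(t - 4) / [30] = (1/30)t^3 - (1/30)t^2 - (8/15)t + 8/15
L_2(t) = (t + 4)(t + 1)(t - 4) / [-30] = -(1/30)t^3 - (1/30)t^2 + (8/15)t + 8/15
L_3(t) = (t + 4)(t + 1)(t - 1) / [120] = (1/120)t^3 + (1/30)t^2 - (1/120)t - 1/30
q(t) = 4·L_0 + 2·L_1 + 2·L_2 + 9·L_3
  4·L_0(t) = -(1/30)t^3 + (2/15)t^2 + (1/30)t - 2/15
  2·L_1(t) = (1/15)t^3 - (1/15)t^2 - (16/15)t + 16/15
  2·L_2(t) = -(1/15)t^3 - (1/15)t^2 + (16/15)t + 16/15
  9·L_3(t) = (3/40)t^3 + (3/10)t^2 - (3/40)t - 3/10
Adding term by term: (1/24)t^3 + (3/10)t^2 - (1/24)t + 17/10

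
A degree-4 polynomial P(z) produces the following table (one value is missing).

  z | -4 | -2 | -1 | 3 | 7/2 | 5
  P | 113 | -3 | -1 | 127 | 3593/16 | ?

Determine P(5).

The 5 known values determine P uniquely (degree ≤ 4).
Evaluate each Lagrange basis at z = 5:
L_0(5) = (7)·(6)·(2)·(3/2)/[(-2)·(-3)·(-7)·(-15/2)] = 2/5
L_1(5) = (9)·(6)·(2)·(3/2)/[(2)·(-1)·(-5)·(-11/2)] = -162/55
L_2(5) = (9)·(7)·(2)·(3/2)/[(3)·(1)·(-4)·(-9/2)] = 7/2
L_3(5) = (9)·(7)·(6)·(3/2)/[(7)·(5)·(4)·(-1/2)] = -81/10
L_4(5) = (9)·(7)·(6)·(2)/[(15/2)·(11/2)·(9/2)·(1/2)] = 448/55
Sum: 113·(2/5) + (-3)·(-162/55) + (-1)·(7/2) + 127·(-81/10) + 3593/16·(448/55) = 851

851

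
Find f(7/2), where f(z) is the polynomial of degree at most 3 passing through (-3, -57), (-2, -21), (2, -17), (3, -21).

L_0(7/2) = (11/2)·(3/2)·(1/2)/[(-1)·(-5)·(-6)] = -11/80
L_1(7/2) = (13/2)·(3/2)·(1/2)/[(1)·(-4)·(-5)] = 39/160
L_2(7/2) = (13/2)·(11/2)·(1/2)/[(5)·(4)·(-1)] = -143/160
L_3(7/2) = (13/2)·(11/2)·(3/2)/[(6)·(5)·(1)] = 143/80
Sum: (-57)·(-11/80) + (-21)·(39/160) + (-17)·(-143/160) + (-21)·(143/80) = -157/8

-157/8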